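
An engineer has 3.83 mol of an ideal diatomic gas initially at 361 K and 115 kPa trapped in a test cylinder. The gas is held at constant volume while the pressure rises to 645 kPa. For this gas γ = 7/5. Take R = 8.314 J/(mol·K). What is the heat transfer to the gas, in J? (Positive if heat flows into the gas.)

132000 J

V₁ = nRT₁/P₁ = 3.83×8.314×361/115 = 100 L.
Isochoric: V stays 100 L; P/T = const ⇒ T₂ = 2020 K, P₂ = 645 kPa.
W = 0 (no volume change).
ΔU = nCvΔT = 3.83×20.8×(2020−361) = 132000 J.
Q = ΔU = 132000 J.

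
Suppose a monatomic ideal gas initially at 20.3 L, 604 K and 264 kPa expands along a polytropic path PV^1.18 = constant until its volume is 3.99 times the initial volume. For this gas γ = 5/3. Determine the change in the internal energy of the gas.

-1770 J

n = P₁V₁/(RT₁) = 264×20.3/(8.314×604) = 1.07 mol.
Polytropic n=1.18: T₂ = T₁(V₁/V₂)^(n−1) = 604×(0.251)^0.18 = 471 K; P₂ = P₁(V₁/V₂)^n = 51.6 kPa.
For an ideal gas ΔU = nCvΔT with Cv = (3/2)R = 12.5 J/(mol·K).
ΔU = 1.07×12.5×(471−604) = -1770 J.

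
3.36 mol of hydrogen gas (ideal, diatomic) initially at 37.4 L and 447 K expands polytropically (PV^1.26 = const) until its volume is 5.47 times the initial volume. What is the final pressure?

39.2 kPa

P₁ = nRT₁/V₁ = 3.36×8.314×447/37.4 = 334 kPa.
Polytropic n=1.26: T₂ = T₁(V₁/V₂)^(n−1) = 447×(0.183)^0.26 = 287 K; P₂ = P₁(V₁/V₂)^n = 39.2 kPa.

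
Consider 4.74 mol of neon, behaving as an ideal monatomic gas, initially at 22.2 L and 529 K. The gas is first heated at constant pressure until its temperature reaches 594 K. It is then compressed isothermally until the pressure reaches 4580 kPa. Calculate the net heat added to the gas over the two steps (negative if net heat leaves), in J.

-30700 J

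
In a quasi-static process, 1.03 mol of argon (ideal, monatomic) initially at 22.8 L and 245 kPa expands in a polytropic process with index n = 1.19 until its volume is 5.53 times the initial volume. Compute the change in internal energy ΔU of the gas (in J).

-2320 J

T₁ = P₁V₁/(nR) = 245×22.8/(1.03×8.314) = 652 K.
Polytropic n=1.19: T₂ = T₁(V₁/V₂)^(n−1) = 652×(0.181)^0.19 = 471 K; P₂ = P₁(V₁/V₂)^n = 32.0 kPa.
For an ideal gas ΔU = nCvΔT with Cv = (3/2)R = 12.5 J/(mol·K).
ΔU = 1.03×12.5×(471−652) = -2320 J.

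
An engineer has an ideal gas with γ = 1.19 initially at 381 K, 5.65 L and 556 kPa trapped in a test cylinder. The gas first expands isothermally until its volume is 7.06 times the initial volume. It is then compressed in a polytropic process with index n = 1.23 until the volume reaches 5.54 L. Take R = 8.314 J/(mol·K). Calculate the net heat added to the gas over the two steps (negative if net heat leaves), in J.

7790 J

n = P₁V₁/(RT₁) = 556×5.65/(8.314×381) = 0.992 mol.
Step 1 — Isothermal: T stays 381 K; PV = const ⇒ V₂ = 39.9 L, P₂ = 78.8 kPa.
ΔU = 0 (ideal gas, T constant).
W = nRT ln(V₂/V₁) = 0.992×8.314×381×ln(7.06) = 6140 J.
Q = ΔU + W = 6140 J.
State after step 1: P = 78.8 kPa, V = 39.9 L, T = 381 K.
Step 2 — Polytropic n=1.23: T₂ = T₁(V₁/V₂)^(n−1) = 381×(7.20)^0.23 = 600 K; P₂ = P₁(V₁/V₂)^n = 893 kPa.
W = (P₁V₁−P₂V₂)/(n−1) = (78.8×39.9−893×5.54)/0.23 = -7850 J.
ΔU = nCvΔT = 0.992×43.8×(600−381) = 9500 J.
Q = ΔU + W = 1650 J.
Net over both steps: W = -1710 J, Q = 7790 J, ΔU = 9500 J.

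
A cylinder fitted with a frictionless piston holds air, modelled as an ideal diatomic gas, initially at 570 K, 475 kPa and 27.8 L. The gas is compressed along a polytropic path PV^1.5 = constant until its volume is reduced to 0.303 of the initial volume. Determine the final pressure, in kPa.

2850 kPa

Polytropic n=1.5: T₂ = T₁(V₁/V₂)^(n−1) = 570×(3.30)^0.50 = 1040 K; P₂ = P₁(V₁/V₂)^n = 2850 kPa.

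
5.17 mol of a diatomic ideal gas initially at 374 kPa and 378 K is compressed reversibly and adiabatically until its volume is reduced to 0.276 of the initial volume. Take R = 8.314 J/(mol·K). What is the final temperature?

V₁ = nRT₁/P₁ = 5.17×8.314×378/374 = 43.4 L.
Adiabatic: TV^(γ−1) = const ⇒ T₂ = 378×(3.62)^0.400 = 633 K; PV^γ = const ⇒ P₂ = 2270 kPa.

633 K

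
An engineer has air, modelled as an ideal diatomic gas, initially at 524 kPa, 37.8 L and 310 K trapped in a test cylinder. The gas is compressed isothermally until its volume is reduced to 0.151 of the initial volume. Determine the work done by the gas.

n = P₁V₁/(RT₁) = 524×37.8/(8.314×310) = 7.69 mol.
Isothermal: T stays 310 K; PV = const ⇒ V₂ = 5.71 L, P₂ = 3470 kPa.
W = nRT ln(V₂/V₁) = 7.69×8.314×310×ln(0.151) = -37400 J.

-37400 J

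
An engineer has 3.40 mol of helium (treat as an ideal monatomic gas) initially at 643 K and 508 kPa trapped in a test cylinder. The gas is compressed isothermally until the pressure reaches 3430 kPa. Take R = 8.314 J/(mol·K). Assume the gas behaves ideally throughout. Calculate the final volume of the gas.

5.30 L

V₁ = nRT₁/P₁ = 3.40×8.314×643/508 = 35.8 L.
Isothermal: T stays 643 K; PV = const ⇒ V₂ = 5.30 L, P₂ = 3430 kPa.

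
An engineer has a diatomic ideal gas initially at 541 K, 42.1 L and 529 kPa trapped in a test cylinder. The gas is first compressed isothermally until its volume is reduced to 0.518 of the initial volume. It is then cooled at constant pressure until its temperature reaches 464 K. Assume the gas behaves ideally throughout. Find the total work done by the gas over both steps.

-17800 J

n = P₁V₁/(RT₁) = 529×42.1/(8.314×541) = 4.95 mol.
Step 1 — Isothermal: T stays 541 K; PV = const ⇒ V₂ = 21.8 L, P₂ = 1020 kPa.
ΔU = 0 (ideal gas, T constant).
W = nRT ln(V₂/V₁) = 4.95×8.314×541×ln(0.518) = -14600 J.
Q = ΔU + W = -14600 J.
State after step 1: P = 1020 kPa, V = 21.8 L, T = 541 K.
Step 2 — Isobaric: P stays 1020 kPa; V/T = const ⇒ T₂ = 464 K, V₂ = 18.7 L.
W = PΔV = 1020×(18.7−21.8) kPa·L = -3170 J.
ΔU = nCvΔT = 4.95×20.8×(464−541) = -7920 J.
Q = ΔU + W = nCpΔT = -11100 J.
Net over both steps: W = -17800 J, Q = -25700 J, ΔU = -7920 J.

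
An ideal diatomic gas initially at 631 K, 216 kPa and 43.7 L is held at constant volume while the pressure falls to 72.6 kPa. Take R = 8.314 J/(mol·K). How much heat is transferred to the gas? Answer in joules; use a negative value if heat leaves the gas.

-15700 J

n = P₁V₁/(RT₁) = 216×43.7/(8.314×631) = 1.80 mol.
Isochoric: V stays 43.7 L; P/T = const ⇒ T₂ = 212 K, P₂ = 72.6 kPa.
W = 0 (no volume change).
ΔU = nCvΔT = 1.80×20.8×(212−631) = -15700 J.
Q = ΔU = -15700 J.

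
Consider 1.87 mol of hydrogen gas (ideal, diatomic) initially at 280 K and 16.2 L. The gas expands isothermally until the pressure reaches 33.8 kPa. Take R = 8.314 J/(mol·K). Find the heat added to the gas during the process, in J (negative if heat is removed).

9030 J

P₁ = nRT₁/V₁ = 1.87×8.314×280/16.2 = 269 kPa.
Isothermal: T stays 280 K; PV = const ⇒ V₂ = 129 L, P₂ = 33.8 kPa.
ΔU = 0 (ideal gas, T constant).
W = nRT ln(V₂/V₁) = 1.87×8.314×280×ln(7.95) = 9030 J.
Q = ΔU + W = 9030 J.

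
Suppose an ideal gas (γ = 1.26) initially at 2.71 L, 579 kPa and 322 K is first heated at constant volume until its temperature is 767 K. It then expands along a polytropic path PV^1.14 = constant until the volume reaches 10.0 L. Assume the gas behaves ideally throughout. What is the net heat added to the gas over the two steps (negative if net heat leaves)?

n = P₁V₁/(RT₁) = 579×2.71/(8.314×322) = 0.586 mol.
Step 1 — Isochoric: V stays 2.71 L; P/T = const ⇒ T₂ = 767 K, P₂ = 1380 kPa.
W = 0 (no volume change).
ΔU = nCvΔT = 0.586×32.0×(767−322) = 8340 J.
Q = ΔU = 8340 J.
State after step 1: P = 1380 kPa, V = 2.71 L, T = 767 K.
Step 2 — Polytropic n=1.14: T₂ = T₁(V₁/V₂)^(n−1) = 767×(0.271)^0.14 = 639 K; P₂ = P₁(V₁/V₂)^n = 311 kPa.
W = (P₁V₁−P₂V₂)/(n−1) = (1380×2.71−311×10.0)/0.14 = 4460 J.
ΔU = nCvΔT = 0.586×32.0×(639−767) = -2400 J.
Q = ΔU + W = 2060 J.
Net over both steps: W = 4460 J, Q = 10400 J, ΔU = 5940 J.

10400 J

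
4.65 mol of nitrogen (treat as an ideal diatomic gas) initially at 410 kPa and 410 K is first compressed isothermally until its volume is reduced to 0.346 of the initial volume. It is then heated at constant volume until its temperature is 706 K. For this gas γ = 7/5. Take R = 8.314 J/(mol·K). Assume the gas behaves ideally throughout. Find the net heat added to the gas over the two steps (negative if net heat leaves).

11800 J

V₁ = nRT₁/P₁ = 4.65×8.314×410/410 = 38.7 L.
Step 1 — Isothermal: T stays 410 K; PV = const ⇒ V₂ = 13.4 L, P₂ = 1180 kPa.
ΔU = 0 (ideal gas, T constant).
W = nRT ln(V₂/V₁) = 4.65×8.314×410×ln(0.346) = -16800 J.
Q = ΔU + W = -16800 J.
State after step 1: P = 1180 kPa, V = 13.4 L, T = 410 K.
Step 2 — Isochoric: V stays 13.4 L; P/T = const ⇒ T₂ = 706 K, P₂ = 2040 kPa.
W = 0 (no volume change).
ΔU = nCvΔT = 4.65×20.8×(706−410) = 28600 J.
Q = ΔU = 28600 J.
Net over both steps: W = -16800 J, Q = 11800 J, ΔU = 28600 J.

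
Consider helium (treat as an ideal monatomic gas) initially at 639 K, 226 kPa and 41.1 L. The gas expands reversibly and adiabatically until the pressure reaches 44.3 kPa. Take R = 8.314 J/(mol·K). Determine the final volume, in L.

109 L

Adiabatic: T₂/T₁ = (P₂/P₁)^((γ−1)/γ) ⇒ T₂ = 639×(0.196)^0.400 = 333 K; V₂ = 109 L.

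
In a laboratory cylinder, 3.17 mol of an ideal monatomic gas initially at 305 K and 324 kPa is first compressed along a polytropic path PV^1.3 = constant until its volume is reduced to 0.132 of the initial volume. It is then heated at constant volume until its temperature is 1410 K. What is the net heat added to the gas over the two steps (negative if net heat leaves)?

21300 J

V₁ = nRT₁/P₁ = 3.17×8.314×305/324 = 24.8 L.
Step 1 — Polytropic n=1.3: T₂ = T₁(V₁/V₂)^(n−1) = 305×(7.58)^0.30 = 560 K; P₂ = P₁(V₁/V₂)^n = 4510 kPa.
W = (P₁V₁−P₂V₂)/(n−1) = (324×24.8−4510×3.27)/0.30 = -22400 J.
ΔU = nCvΔT = 3.17×12.5×(560−305) = 10100 J.
Q = ΔU + W = -12300 J.
State after step 1: P = 4510 kPa, V = 3.27 L, T = 560 K.
Step 2 — Isochoric: V stays 3.27 L; P/T = const ⇒ T₂ = 1410 K, P₂ = 11300 kPa.
W = 0 (no volume change).
ΔU = nCvΔT = 3.17×12.5×(1410−560) = 33600 J.
Q = ΔU = 33600 J.
Net over both steps: W = -22400 J, Q = 21300 J, ΔU = 43700 J.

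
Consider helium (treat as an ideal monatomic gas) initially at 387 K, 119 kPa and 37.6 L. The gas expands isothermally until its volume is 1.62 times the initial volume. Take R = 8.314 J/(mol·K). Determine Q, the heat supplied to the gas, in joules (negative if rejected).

n = P₁V₁/(RT₁) = 119×37.6/(8.314×387) = 1.39 mol.
Isothermal: T stays 387 K; PV = const ⇒ V₂ = 60.9 L, P₂ = 73.5 kPa.
ΔU = 0 (ideal gas, T constant).
W = nRT ln(V₂/V₁) = 1.39×8.314×387×ln(1.62) = 2160 J.
Q = ΔU + W = 2160 J.

2160 J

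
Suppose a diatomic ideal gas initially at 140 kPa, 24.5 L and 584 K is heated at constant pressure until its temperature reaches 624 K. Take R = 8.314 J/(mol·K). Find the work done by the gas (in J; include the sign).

n = P₁V₁/(RT₁) = 140×24.5/(8.314×584) = 0.706 mol.
Isobaric: P stays 140 kPa; V/T = const ⇒ T₂ = 624 K, V₂ = 26.2 L.
W = PΔV = 140×(26.2−24.5) kPa·L = 235 J.

235 J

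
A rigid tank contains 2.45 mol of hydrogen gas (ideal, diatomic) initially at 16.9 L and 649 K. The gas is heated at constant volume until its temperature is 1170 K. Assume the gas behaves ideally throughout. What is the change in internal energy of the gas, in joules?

P₁ = nRT₁/V₁ = 2.45×8.314×649/16.9 = 782 kPa.
Isochoric: V stays 16.9 L; P/T = const ⇒ T₂ = 1170 K, P₂ = 1410 kPa.
For an ideal gas ΔU = nCvΔT with Cv = (5/2)R = 20.8 J/(mol·K).
ΔU = 2.45×20.8×(1170−649) = 26500 J.

26500 J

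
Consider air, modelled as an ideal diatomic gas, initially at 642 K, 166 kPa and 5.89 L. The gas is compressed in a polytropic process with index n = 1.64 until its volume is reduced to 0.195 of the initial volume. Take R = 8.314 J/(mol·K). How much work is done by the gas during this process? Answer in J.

-2820 J

n = P₁V₁/(RT₁) = 166×5.89/(8.314×642) = 0.183 mol.
Polytropic n=1.64: T₂ = T₁(V₁/V₂)^(n−1) = 642×(5.13)^0.64 = 1830 K; P₂ = P₁(V₁/V₂)^n = 2420 kPa.
W = (P₁V₁−P₂V₂)/(n−1) = (166×5.89−2420×1.15)/0.64 = -2820 J.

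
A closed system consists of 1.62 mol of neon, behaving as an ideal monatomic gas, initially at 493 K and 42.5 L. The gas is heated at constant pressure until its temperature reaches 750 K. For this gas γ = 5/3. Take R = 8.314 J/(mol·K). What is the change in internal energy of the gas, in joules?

P₁ = nRT₁/V₁ = 1.62×8.314×493/42.5 = 156 kPa.
Isobaric: P stays 156 kPa; V/T = const ⇒ T₂ = 750 K, V₂ = 64.7 L.
For an ideal gas ΔU = nCvΔT with Cv = (3/2)R = 12.5 J/(mol·K).
ΔU = 1.62×12.5×(750−493) = 5190 J.

5190 J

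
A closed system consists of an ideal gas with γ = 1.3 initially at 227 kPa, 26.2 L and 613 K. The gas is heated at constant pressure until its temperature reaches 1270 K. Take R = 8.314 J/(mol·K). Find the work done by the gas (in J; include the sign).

6370 J

n = P₁V₁/(RT₁) = 227×26.2/(8.314×613) = 1.17 mol.
Isobaric: P stays 227 kPa; V/T = const ⇒ T₂ = 1270 K, V₂ = 54.3 L.
W = PΔV = 227×(54.3−26.2) kPa·L = 6370 J.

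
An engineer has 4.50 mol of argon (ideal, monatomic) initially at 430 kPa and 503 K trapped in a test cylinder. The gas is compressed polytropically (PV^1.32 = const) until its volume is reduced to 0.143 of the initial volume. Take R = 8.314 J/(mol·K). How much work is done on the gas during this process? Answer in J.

V₁ = nRT₁/P₁ = 4.50×8.314×503/430 = 43.8 L.
Polytropic n=1.32: T₂ = T₁(V₁/V₂)^(n−1) = 503×(6.99)^0.32 = 937 K; P₂ = P₁(V₁/V₂)^n = 5600 kPa.
W = (P₁V₁−P₂V₂)/(n−1) = (430×43.8−5600×6.26)/0.32 = -50800 J.
Work done on the gas = −W_by = 50800 J.

50800 J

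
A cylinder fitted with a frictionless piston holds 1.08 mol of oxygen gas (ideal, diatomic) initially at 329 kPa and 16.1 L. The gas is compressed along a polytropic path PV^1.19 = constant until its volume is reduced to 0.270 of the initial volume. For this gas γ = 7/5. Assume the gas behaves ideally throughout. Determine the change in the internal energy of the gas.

3740 J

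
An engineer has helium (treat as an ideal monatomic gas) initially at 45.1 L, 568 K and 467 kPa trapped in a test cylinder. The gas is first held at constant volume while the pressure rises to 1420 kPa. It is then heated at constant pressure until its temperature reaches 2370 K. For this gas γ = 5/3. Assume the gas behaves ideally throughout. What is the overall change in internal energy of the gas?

n = P₁V₁/(RT₁) = 467×45.1/(8.314×568) = 4.46 mol.
Step 1 — Isochoric: V stays 45.1 L; P/T = const ⇒ T₂ = 1730 K, P₂ = 1420 kPa.
W = 0 (no volume change).
ΔU = nCvΔT = 4.46×12.5×(1730−568) = 64500 J.
Q = ΔU = 64500 J.
State after step 1: P = 1420 kPa, V = 45.1 L, T = 1730 K.
Step 2 — Isobaric: P stays 1420 kPa; V/T = const ⇒ T₂ = 2370 K, V₂ = 61.9 L.
W = PΔV = 1420×(61.9−45.1) kPa·L = 23800 J.
ΔU = nCvΔT = 4.46×12.5×(2370−1730) = 35800 J.
Q = ΔU + W = nCpΔT = 59600 J.
Net over both steps: W = 23800 J, Q = 124000 J, ΔU = 100000 J.

100000 J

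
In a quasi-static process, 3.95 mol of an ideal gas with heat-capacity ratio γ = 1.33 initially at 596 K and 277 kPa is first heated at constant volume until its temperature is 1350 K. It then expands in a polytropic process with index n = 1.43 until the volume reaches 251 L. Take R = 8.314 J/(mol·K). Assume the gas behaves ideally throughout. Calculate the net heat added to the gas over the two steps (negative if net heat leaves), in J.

V₁ = nRT₁/P₁ = 3.95×8.314×596/277 = 70.7 L.
Step 1 — Isochoric: V stays 70.7 L; P/T = const ⇒ T₂ = 1350 K, P₂ = 627 kPa.
W = 0 (no volume change).
ΔU = nCvΔT = 3.95×25.2×(1350−596) = 75000 J.
Q = ΔU = 75000 J.
State after step 1: P = 627 kPa, V = 70.7 L, T = 1350 K.
Step 2 — Polytropic n=1.43: T₂ = T₁(V₁/V₂)^(n−1) = 1350×(0.282)^0.43 = 783 K; P₂ = P₁(V₁/V₂)^n = 102 kPa.
W = (P₁V₁−P₂V₂)/(n−1) = (627×70.7−102×251)/0.43 = 43300 J.
ΔU = nCvΔT = 3.95×25.2×(783−1350) = -56500 J.
Q = ΔU + W = -13100 J.
Net over both steps: W = 43300 J, Q = 61900 J, ΔU = 18600 J.

61900 J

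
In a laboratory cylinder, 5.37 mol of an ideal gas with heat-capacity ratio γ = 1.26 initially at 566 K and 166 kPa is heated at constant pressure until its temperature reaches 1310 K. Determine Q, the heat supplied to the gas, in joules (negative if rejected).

161000 J

V₁ = nRT₁/P₁ = 5.37×8.314×566/166 = 152 L.
Isobaric: P stays 166 kPa; V/T = const ⇒ T₂ = 1310 K, V₂ = 352 L.
W = PΔV = 166×(352−152) kPa·L = 33200 J.
ΔU = nCvΔT = 5.37×32.0×(1310−566) = 128000 J.
Q = ΔU + W = nCpΔT = 161000 J.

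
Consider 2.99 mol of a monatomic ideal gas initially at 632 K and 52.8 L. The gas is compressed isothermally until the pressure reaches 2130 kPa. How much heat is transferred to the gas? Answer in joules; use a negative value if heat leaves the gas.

-30900 J

P₁ = nRT₁/V₁ = 2.99×8.314×632/52.8 = 298 kPa.
Isothermal: T stays 632 K; PV = const ⇒ V₂ = 7.38 L, P₂ = 2130 kPa.
ΔU = 0 (ideal gas, T constant).
W = nRT ln(V₂/V₁) = 2.99×8.314×632×ln(0.140) = -30900 J.
Q = ΔU + W = -30900 J.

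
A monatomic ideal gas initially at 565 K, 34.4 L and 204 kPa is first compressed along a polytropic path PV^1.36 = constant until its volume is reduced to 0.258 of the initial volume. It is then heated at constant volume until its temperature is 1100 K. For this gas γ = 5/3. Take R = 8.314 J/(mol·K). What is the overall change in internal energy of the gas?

n = P₁V₁/(RT₁) = 204×34.4/(8.314×565) = 1.49 mol.
Step 1 — Polytropic n=1.36: T₂ = T₁(V₁/V₂)^(n−1) = 565×(3.88)^0.36 = 920 K; P₂ = P₁(V₁/V₂)^n = 1290 kPa.
W = (P₁V₁−P₂V₂)/(n−1) = (204×34.4−1290×8.88)/0.36 = -12300 J.
ΔU = nCvΔT = 1.49×12.5×(920−565) = 6620 J.
Q = ΔU + W = -5640 J.
State after step 1: P = 1290 kPa, V = 8.88 L, T = 920 K.
Step 2 — Isochoric: V stays 8.88 L; P/T = const ⇒ T₂ = 1100 K, P₂ = 1540 kPa.
W = 0 (no volume change).
ΔU = nCvΔT = 1.49×12.5×(1100−920) = 3350 J.
Q = ΔU = 3350 J.
Net over both steps: W = -12300 J, Q = -2290 J, ΔU = 9970 J.

9970 J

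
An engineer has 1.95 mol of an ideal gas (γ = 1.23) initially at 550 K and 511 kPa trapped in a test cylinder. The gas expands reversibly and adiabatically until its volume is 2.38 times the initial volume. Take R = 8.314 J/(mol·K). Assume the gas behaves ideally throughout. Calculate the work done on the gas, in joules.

V₁ = nRT₁/P₁ = 1.95×8.314×550/511 = 17.4 L.
Adiabatic: TV^(γ−1) = const ⇒ T₂ = 550×(0.420)^0.230 = 451 K; PV^γ = const ⇒ P₂ = 176 kPa.
ΔU = nCvΔT = 1.95×36.1×(451−550) = -7010 J.
Q = 0 for an adiabatic process, so W = −ΔU = 7010 J.
Work done on the gas = −W_by = -7010 J.

-7010 J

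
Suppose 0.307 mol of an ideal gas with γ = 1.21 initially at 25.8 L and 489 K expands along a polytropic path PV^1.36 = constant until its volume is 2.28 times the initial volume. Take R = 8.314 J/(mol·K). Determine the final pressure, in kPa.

15.8 kPa

P₁ = nRT₁/V₁ = 0.307×8.314×489/25.8 = 48.4 kPa.
Polytropic n=1.36: T₂ = T₁(V₁/V₂)^(n−1) = 489×(0.439)^0.36 = 363 K; P₂ = P₁(V₁/V₂)^n = 15.8 kPa.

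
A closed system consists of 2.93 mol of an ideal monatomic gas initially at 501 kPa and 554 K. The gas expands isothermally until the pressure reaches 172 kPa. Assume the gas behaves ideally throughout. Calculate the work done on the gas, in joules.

-14400 J

V₁ = nRT₁/P₁ = 2.93×8.314×554/501 = 26.9 L.
Isothermal: T stays 554 K; PV = const ⇒ V₂ = 78.5 L, P₂ = 172 kPa.
W = nRT ln(V₂/V₁) = 2.93×8.314×554×ln(2.91) = 14400 J.
Work done on the gas = −W_by = -14400 J.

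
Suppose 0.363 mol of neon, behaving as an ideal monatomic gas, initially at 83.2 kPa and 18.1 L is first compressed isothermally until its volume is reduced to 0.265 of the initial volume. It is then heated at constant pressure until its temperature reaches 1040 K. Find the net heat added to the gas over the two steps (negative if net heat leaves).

2080 J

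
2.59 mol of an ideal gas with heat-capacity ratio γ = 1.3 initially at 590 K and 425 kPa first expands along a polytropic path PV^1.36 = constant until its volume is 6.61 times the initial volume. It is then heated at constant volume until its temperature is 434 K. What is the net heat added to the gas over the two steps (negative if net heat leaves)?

V₁ = nRT₁/P₁ = 2.59×8.314×590/425 = 29.9 L.
Step 1 — Polytropic n=1.36: T₂ = T₁(V₁/V₂)^(n−1) = 590×(0.151)^0.36 = 299 K; P₂ = P₁(V₁/V₂)^n = 32.6 kPa.
W = (P₁V₁−P₂V₂)/(n−1) = (425×29.9−32.6×198)/0.36 = 17400 J.
ΔU = nCvΔT = 2.59×27.7×(299−590) = -20900 J.
Q = ΔU + W = -3480 J.
State after step 1: P = 32.6 kPa, V = 198 L, T = 299 K.
Step 2 — Isochoric: V stays 198 L; P/T = const ⇒ T₂ = 434 K, P₂ = 47.3 kPa.
W = 0 (no volume change).
ΔU = nCvΔT = 2.59×27.7×(434−299) = 9690 J.
Q = ΔU = 9690 J.
Net over both steps: W = 17400 J, Q = 6210 J, ΔU = -11200 J.

6210 J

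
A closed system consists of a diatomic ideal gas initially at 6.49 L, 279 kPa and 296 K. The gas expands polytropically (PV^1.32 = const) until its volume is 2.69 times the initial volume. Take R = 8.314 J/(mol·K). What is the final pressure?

75.6 kPa

Polytropic n=1.32: T₂ = T₁(V₁/V₂)^(n−1) = 296×(0.372)^0.32 = 216 K; P₂ = P₁(V₁/V₂)^n = 75.6 kPa.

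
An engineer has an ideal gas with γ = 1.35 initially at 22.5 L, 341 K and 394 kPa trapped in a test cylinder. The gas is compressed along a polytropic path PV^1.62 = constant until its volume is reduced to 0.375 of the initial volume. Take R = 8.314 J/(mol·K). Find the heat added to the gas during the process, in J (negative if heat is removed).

n = P₁V₁/(RT₁) = 394×22.5/(8.314×341) = 3.13 mol.
Polytropic n=1.62: T₂ = T₁(V₁/V₂)^(n−1) = 341×(2.67)^0.62 = 626 K; P₂ = P₁(V₁/V₂)^n = 1930 kPa.
W = (P₁V₁−P₂V₂)/(n−1) = (394×22.5−1930×8.44)/0.62 = -12000 J.
ΔU = nCvΔT = 3.13×23.8×(626−341) = 21200 J.
Q = ΔU + W = 9230 J.

9230 J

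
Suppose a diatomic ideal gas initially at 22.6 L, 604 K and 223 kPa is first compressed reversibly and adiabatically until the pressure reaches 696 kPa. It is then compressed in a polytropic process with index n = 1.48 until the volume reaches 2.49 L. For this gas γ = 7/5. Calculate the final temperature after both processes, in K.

1630 K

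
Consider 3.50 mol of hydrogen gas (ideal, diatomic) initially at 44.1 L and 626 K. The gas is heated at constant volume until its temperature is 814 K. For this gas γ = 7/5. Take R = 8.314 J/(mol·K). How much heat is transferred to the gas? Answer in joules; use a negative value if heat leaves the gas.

13700 J

P₁ = nRT₁/V₁ = 3.50×8.314×626/44.1 = 413 kPa.
Isochoric: V stays 44.1 L; P/T = const ⇒ T₂ = 814 K, P₂ = 537 kPa.
W = 0 (no volume change).
ΔU = nCvΔT = 3.50×20.8×(814−626) = 13700 J.
Q = ΔU = 13700 J.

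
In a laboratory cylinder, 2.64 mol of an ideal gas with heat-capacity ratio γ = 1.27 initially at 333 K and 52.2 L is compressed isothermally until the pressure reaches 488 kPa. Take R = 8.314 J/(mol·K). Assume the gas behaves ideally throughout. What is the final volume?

P₁ = nRT₁/V₁ = 2.64×8.314×333/52.2 = 140 kPa.
Isothermal: T stays 333 K; PV = const ⇒ V₂ = 15.0 L, P₂ = 488 kPa.

15.0 L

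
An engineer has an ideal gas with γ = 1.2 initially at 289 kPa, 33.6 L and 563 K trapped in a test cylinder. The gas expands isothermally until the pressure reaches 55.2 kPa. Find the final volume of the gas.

176 L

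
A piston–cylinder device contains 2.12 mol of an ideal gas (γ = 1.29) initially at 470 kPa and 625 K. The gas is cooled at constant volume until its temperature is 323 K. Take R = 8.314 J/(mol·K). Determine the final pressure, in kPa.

243 kPa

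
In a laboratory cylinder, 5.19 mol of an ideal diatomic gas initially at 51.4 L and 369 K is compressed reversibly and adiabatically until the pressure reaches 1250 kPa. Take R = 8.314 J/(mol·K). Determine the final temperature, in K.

550 K

P₁ = nRT₁/V₁ = 5.19×8.314×369/51.4 = 310 kPa.
Adiabatic: T₂/T₁ = (P₂/P₁)^((γ−1)/γ) ⇒ T₂ = 369×(4.04)^0.286 = 550 K; V₂ = 19.0 L.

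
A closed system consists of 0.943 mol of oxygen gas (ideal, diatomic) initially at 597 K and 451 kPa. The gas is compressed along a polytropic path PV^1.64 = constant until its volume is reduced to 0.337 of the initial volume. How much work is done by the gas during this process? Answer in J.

-7360 J

V₁ = nRT₁/P₁ = 0.943×8.314×597/451 = 10.4 L.
Polytropic n=1.64: T₂ = T₁(V₁/V₂)^(n−1) = 597×(2.97)^0.64 = 1200 K; P₂ = P₁(V₁/V₂)^n = 2680 kPa.
W = (P₁V₁−P₂V₂)/(n−1) = (451×10.4−2680×3.50)/0.64 = -7360 J.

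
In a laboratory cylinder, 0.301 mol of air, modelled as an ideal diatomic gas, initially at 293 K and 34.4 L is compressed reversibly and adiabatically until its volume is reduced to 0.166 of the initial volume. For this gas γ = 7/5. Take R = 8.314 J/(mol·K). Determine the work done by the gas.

P₁ = nRT₁/V₁ = 0.301×8.314×293/34.4 = 21.3 kPa.
Adiabatic: TV^(γ−1) = const ⇒ T₂ = 293×(6.02)^0.400 = 601 K; PV^γ = const ⇒ P₂ = 263 kPa.
ΔU = nCvΔT = 0.301×20.8×(601−293) = 1930 J.
Q = 0 for an adiabatic process, so W = −ΔU = -1930 J.

-1930 J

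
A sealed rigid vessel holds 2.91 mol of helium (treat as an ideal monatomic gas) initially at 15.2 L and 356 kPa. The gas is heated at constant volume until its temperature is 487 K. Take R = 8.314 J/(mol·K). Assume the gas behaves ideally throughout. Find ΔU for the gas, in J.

T₁ = P₁V₁/(nR) = 356×15.2/(2.91×8.314) = 224 K.
Isochoric: V stays 15.2 L; P/T = const ⇒ T₂ = 487 K, P₂ = 775 kPa.
For an ideal gas ΔU = nCvΔT with Cv = (3/2)R = 12.5 J/(mol·K).
ΔU = 2.91×12.5×(487−224) = 9560 J.

9560 J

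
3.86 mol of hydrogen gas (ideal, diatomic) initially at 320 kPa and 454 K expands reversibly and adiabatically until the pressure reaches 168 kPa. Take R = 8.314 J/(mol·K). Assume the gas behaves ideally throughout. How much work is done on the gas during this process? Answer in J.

-6120 J

V₁ = nRT₁/P₁ = 3.86×8.314×454/320 = 45.5 L.
Adiabatic: T₂/T₁ = (P₂/P₁)^((γ−1)/γ) ⇒ T₂ = 454×(0.525)^0.286 = 378 K; V₂ = 72.1 L.
ΔU = nCvΔT = 3.86×20.8×(378−454) = -6120 J.
Q = 0 for an adiabatic process, so W = −ΔU = 6120 J.
Work done on the gas = −W_by = -6120 J.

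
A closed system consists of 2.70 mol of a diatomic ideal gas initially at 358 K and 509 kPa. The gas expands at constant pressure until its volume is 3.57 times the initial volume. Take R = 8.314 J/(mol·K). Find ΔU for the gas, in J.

V₁ = nRT₁/P₁ = 2.70×8.314×358/509 = 15.8 L.
Isobaric: P stays 509 kPa; V/T = const ⇒ T₂ = 1280 K, V₂ = 56.4 L.
For an ideal gas ΔU = nCvΔT with Cv = (5/2)R = 20.8 J/(mol·K).
ΔU = 2.70×20.8×(1280−358) = 51600 J.

51600 J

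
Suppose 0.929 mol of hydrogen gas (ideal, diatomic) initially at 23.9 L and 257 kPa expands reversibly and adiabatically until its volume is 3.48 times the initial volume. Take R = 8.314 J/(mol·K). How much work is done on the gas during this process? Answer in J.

-6030 J

T₁ = P₁V₁/(nR) = 257×23.9/(0.929×8.314) = 795 K.
Adiabatic: TV^(γ−1) = const ⇒ T₂ = 795×(0.287)^0.400 = 483 K; PV^γ = const ⇒ P₂ = 44.8 kPa.
ΔU = nCvΔT = 0.929×20.8×(483−795) = -6030 J.
Q = 0 for an adiabatic process, so W = −ΔU = 6030 J.
Work done on the gas = −W_by = -6030 J.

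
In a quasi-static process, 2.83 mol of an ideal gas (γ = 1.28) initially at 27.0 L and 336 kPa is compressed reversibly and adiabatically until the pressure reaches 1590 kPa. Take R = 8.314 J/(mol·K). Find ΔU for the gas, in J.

13100 J

T₁ = P₁V₁/(nR) = 336×27.0/(2.83×8.314) = 386 K.
Adiabatic: T₂/T₁ = (P₂/P₁)^((γ−1)/γ) ⇒ T₂ = 386×(4.73)^0.219 = 542 K; V₂ = 8.02 L.
For an ideal gas ΔU = nCvΔT with Cv = R/(γ−1) = 29.7 J/(mol·K).
ΔU = 2.83×29.7×(542−386) = 13100 J.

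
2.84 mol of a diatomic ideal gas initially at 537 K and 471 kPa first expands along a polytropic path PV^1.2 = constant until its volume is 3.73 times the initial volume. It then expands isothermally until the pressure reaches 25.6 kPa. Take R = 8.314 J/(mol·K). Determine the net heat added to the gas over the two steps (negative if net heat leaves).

20300 J

V₁ = nRT₁/P₁ = 2.84×8.314×537/471 = 26.9 L.
Step 1 — Polytropic n=1.2: T₂ = T₁(V₁/V₂)^(n−1) = 537×(0.268)^0.20 = 413 K; P₂ = P₁(V₁/V₂)^n = 97.0 kPa.
W = (P₁V₁−P₂V₂)/(n−1) = (471×26.9−97.0×100)/0.20 = 14700 J.
ΔU = nCvΔT = 2.84×20.8×(413−537) = -7340 J.
Q = ΔU + W = 7340 J.
State after step 1: P = 97.0 kPa, V = 100 L, T = 413 K.
Step 2 — Isothermal: T stays 413 K; PV = const ⇒ V₂ = 381 L, P₂ = 25.6 kPa.
ΔU = 0 (ideal gas, T constant).
W = nRT ln(V₂/V₁) = 2.84×8.314×413×ln(3.79) = 13000 J.
Q = ΔU + W = 13000 J.
Net over both steps: W = 27700 J, Q = 20300 J, ΔU = -7340 J.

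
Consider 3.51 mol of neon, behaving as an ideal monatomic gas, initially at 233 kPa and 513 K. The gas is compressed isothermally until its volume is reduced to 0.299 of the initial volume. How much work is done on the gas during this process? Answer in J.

V₁ = nRT₁/P₁ = 3.51×8.314×513/233 = 64.3 L.
Isothermal: T stays 513 K; PV = const ⇒ V₂ = 19.2 L, P₂ = 779 kPa.
W = nRT ln(V₂/V₁) = 3.51×8.314×513×ln(0.299) = -18100 J.
Work done on the gas = −W_by = 18100 J.

18100 J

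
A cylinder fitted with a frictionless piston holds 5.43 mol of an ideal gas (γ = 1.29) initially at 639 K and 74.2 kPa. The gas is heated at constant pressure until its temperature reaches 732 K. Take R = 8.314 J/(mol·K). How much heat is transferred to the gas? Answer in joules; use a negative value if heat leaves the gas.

V₁ = nRT₁/P₁ = 5.43×8.314×639/74.2 = 389 L.
Isobaric: P stays 74.2 kPa; V/T = const ⇒ T₂ = 732 K, V₂ = 445 L.
W = PΔV = 74.2×(445−389) kPa·L = 4200 J.
ΔU = nCvΔT = 5.43×28.7×(732−639) = 14500 J.
Q = ΔU + W = nCpΔT = 18700 J.

18700 J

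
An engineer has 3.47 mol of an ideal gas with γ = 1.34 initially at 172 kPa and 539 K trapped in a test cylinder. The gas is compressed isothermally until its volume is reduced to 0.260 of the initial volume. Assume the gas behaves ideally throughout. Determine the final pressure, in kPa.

662 kPa

V₁ = nRT₁/P₁ = 3.47×8.314×539/172 = 90.4 L.
Isothermal: T stays 539 K; PV = const ⇒ V₂ = 23.5 L, P₂ = 662 kPa.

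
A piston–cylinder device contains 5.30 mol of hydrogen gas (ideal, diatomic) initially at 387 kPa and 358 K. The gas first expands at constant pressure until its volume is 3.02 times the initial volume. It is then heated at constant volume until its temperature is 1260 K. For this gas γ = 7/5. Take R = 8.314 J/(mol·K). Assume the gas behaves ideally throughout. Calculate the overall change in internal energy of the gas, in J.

99400 J

V₁ = nRT₁/P₁ = 5.30×8.314×358/387 = 40.8 L.
Step 1 — Isobaric: P stays 387 kPa; V/T = const ⇒ T₂ = 1080 K, V₂ = 123 L.
W = PΔV = 387×(123−40.8) kPa·L = 31900 J.
ΔU = nCvΔT = 5.30×20.8×(1080−358) = 79700 J.
Q = ΔU + W = nCpΔT = 112000 J.
State after step 1: P = 387 kPa, V = 123 L, T = 1080 K.
Step 2 — Isochoric: V stays 123 L; P/T = const ⇒ T₂ = 1260 K, P₂ = 451 kPa.
W = 0 (no volume change).
ΔU = nCvΔT = 5.30×20.8×(1260−1080) = 19700 J.
Q = ΔU = 19700 J.
Net over both steps: W = 31900 J, Q = 131000 J, ΔU = 99400 J.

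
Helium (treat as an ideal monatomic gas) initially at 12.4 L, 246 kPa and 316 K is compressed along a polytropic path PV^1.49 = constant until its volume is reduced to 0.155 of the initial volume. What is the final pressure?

3960 kPa

Polytropic n=1.49: T₂ = T₁(V₁/V₂)^(n−1) = 316×(6.45)^0.49 = 788 K; P₂ = P₁(V₁/V₂)^n = 3960 kPa.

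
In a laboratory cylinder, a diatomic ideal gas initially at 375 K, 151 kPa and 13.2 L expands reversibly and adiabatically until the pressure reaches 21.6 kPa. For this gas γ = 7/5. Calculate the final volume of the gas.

Adiabatic: T₂/T₁ = (P₂/P₁)^((γ−1)/γ) ⇒ T₂ = 375×(0.143)^0.286 = 215 K; V₂ = 52.9 L.

52.9 L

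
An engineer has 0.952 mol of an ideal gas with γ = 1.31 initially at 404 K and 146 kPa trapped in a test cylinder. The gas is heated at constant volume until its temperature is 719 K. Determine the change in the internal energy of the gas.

8040 J

V₁ = nRT₁/P₁ = 0.952×8.314×404/146 = 21.9 L.
Isochoric: V stays 21.9 L; P/T = const ⇒ T₂ = 719 K, P₂ = 260 kPa.
For an ideal gas ΔU = nCvΔT with Cv = R/(γ−1) = 26.8 J/(mol·K).
ΔU = 0.952×26.8×(719−404) = 8040 J.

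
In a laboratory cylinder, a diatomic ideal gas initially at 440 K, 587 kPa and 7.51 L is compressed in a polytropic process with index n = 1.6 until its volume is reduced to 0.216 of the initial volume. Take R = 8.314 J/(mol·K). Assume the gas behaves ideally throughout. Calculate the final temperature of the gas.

1100 K

Polytropic n=1.6: T₂ = T₁(V₁/V₂)^(n−1) = 440×(4.63)^0.60 = 1100 K; P₂ = P₁(V₁/V₂)^n = 6820 kPa.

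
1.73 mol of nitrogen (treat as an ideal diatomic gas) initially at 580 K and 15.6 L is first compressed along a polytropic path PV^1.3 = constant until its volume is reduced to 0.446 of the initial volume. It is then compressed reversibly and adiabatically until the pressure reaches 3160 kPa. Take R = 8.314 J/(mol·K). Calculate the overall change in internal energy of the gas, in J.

P₁ = nRT₁/V₁ = 1.73×8.314×580/15.6 = 535 kPa.
Step 1 — Polytropic n=1.3: T₂ = T₁(V₁/V₂)^(n−1) = 580×(2.24)^0.30 = 739 K; P₂ = P₁(V₁/V₂)^n = 1530 kPa.
W = (P₁V₁−P₂V₂)/(n−1) = (535×15.6−1530×6.96)/0.30 = -7620 J.
ΔU = nCvΔT = 1.73×20.8×(739−580) = 5720 J.
Q = ΔU + W = -1910 J.
State after step 1: P = 1530 kPa, V = 6.96 L, T = 739 K.
Step 2 — Adiabatic: T₂/T₁ = (P₂/P₁)^((γ−1)/γ) ⇒ T₂ = 739×(2.07)^0.286 = 910 K; V₂ = 4.14 L.
ΔU = nCvΔT = 1.73×20.8×(910−739) = 6130 J.
Q = 0 for an adiabatic process, so W = −ΔU = -6130 J.
Net over both steps: W = -13800 J, Q = -1910 J, ΔU = 11800 J.

11800 J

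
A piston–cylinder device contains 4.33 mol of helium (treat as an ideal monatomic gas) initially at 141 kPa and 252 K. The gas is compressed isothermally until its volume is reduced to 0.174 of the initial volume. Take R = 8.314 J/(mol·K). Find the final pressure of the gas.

810 kPa

V₁ = nRT₁/P₁ = 4.33×8.314×252/141 = 64.3 L.
Isothermal: T stays 252 K; PV = const ⇒ V₂ = 11.2 L, P₂ = 810 kPa.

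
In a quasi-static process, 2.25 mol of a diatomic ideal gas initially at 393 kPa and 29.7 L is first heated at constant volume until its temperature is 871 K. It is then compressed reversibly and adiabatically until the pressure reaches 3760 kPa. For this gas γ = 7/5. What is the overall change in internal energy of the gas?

41400 J

T₁ = P₁V₁/(nR) = 393×29.7/(2.25×8.314) = 624 K.
Step 1 — Isochoric: V stays 29.7 L; P/T = const ⇒ T₂ = 871 K, P₂ = 549 kPa.
W = 0 (no volume change).
ΔU = nCvΔT = 2.25×20.8×(871−624) = 11600 J.
Q = ΔU = 11600 J.
State after step 1: P = 549 kPa, V = 29.7 L, T = 871 K.
Step 2 — Adiabatic: T₂/T₁ = (P₂/P₁)^((γ−1)/γ) ⇒ T₂ = 871×(6.85)^0.286 = 1510 K; V₂ = 7.51 L.
ΔU = nCvΔT = 2.25×20.8×(1510−871) = 29900 J.
Q = 0 for an adiabatic process, so W = −ΔU = -29900 J.
Net over both steps: W = -29900 J, Q = 11600 J, ΔU = 41400 J.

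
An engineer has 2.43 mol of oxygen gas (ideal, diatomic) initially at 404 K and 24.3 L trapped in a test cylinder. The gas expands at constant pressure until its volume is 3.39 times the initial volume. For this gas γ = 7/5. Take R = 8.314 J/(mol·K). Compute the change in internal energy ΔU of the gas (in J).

48800 J

P₁ = nRT₁/V₁ = 2.43×8.314×404/24.3 = 336 kPa.
Isobaric: P stays 336 kPa; V/T = const ⇒ T₂ = 1370 K, V₂ = 82.4 L.
For an ideal gas ΔU = nCvΔT with Cv = (5/2)R = 20.8 J/(mol·K).
ΔU = 2.43×20.8×(1370−404) = 48800 J.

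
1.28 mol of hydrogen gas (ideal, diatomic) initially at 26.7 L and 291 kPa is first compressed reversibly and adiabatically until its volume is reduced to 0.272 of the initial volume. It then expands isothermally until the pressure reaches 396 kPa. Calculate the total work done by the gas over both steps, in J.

T₁ = P₁V₁/(nR) = 291×26.7/(1.28×8.314) = 730 K.
Step 1 — Adiabatic: TV^(γ−1) = const ⇒ T₂ = 730×(3.68)^0.400 = 1230 K; PV^γ = const ⇒ P₂ = 1800 kPa.
ΔU = nCvΔT = 1.28×20.8×(1230−730) = 13300 J.
Q = 0 for an adiabatic process, so W = −ΔU = -13300 J.
State after step 1: P = 1800 kPa, V = 7.26 L, T = 1230 K.
Step 2 — Isothermal: T stays 1230 K; PV = const ⇒ V₂ = 33.0 L, P₂ = 396 kPa.
ΔU = 0 (ideal gas, T constant).
W = nRT ln(V₂/V₁) = 1.28×8.314×1230×ln(4.55) = 19800 J.
Q = ΔU + W = 19800 J.
Net over both steps: W = 6540 J, Q = 19800 J, ΔU = 13300 J.

6540 J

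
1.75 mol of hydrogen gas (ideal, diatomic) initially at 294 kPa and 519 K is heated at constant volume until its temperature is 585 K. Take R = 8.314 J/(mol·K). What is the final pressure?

331 kPa

V₁ = nRT₁/P₁ = 1.75×8.314×519/294 = 25.7 L.
Isochoric: V stays 25.7 L; P/T = const ⇒ T₂ = 585 K, P₂ = 331 kPa.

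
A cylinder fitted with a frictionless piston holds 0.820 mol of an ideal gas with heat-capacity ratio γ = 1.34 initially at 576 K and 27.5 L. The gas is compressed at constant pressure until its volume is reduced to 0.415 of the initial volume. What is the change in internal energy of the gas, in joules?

P₁ = nRT₁/V₁ = 0.820×8.314×576/27.5 = 143 kPa.
Isobaric: P stays 143 kPa; V/T = const ⇒ T₂ = 239 K, V₂ = 11.4 L.
For an ideal gas ΔU = nCvΔT with Cv = R/(γ−1) = 24.5 J/(mol·K).
ΔU = 0.820×24.5×(239−576) = -6760 J.

-6760 J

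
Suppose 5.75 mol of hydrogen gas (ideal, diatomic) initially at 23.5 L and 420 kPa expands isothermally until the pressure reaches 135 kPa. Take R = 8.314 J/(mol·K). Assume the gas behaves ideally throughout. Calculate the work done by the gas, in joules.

T₁ = P₁V₁/(nR) = 420×23.5/(5.75×8.314) = 206 K.
Isothermal: T stays 206 K; PV = const ⇒ V₂ = 73.1 L, P₂ = 135 kPa.
W = nRT ln(V₂/V₁) = 5.75×8.314×206×ln(3.11) = 11200 J.

11200 J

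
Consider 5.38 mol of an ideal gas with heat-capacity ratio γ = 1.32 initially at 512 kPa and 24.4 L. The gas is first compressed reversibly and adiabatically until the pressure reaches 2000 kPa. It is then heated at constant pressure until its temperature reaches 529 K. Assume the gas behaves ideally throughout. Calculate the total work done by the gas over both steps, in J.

T₁ = P₁V₁/(nR) = 512×24.4/(5.38×8.314) = 279 K.
Step 1 — Adiabatic: T₂/T₁ = (P₂/P₁)^((γ−1)/γ) ⇒ T₂ = 279×(3.91)^0.242 = 389 K; V₂ = 8.69 L.
ΔU = nCvΔT = 5.38×26.0×(389−279) = 15300 J.
Q = 0 for an adiabatic process, so W = −ΔU = -15300 J.
State after step 1: P = 2000 kPa, V = 8.69 L, T = 389 K.
Step 2 — Isobaric: P stays 2000 kPa; V/T = const ⇒ T₂ = 529 K, V₂ = 11.8 L.
W = PΔV = 2000×(11.8−8.69) kPa·L = 6280 J.
ΔU = nCvΔT = 5.38×26.0×(529−389) = 19600 J.
Q = ΔU + W = nCpΔT = 25900 J.
Net over both steps: W = -9000 J, Q = 25900 J, ΔU = 34900 J.

-9000 J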